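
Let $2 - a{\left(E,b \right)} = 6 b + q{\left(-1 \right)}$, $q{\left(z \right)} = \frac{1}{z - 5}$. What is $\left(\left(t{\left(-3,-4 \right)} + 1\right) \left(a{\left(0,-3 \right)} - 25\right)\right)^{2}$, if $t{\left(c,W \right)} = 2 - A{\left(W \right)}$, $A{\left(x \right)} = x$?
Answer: $\frac{41209}{36} \approx 1144.7$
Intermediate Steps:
$q{\left(z \right)} = \frac{1}{-5 + z}$
$t{\left(c,W \right)} = 2 - W$
$a{\left(E,b \right)} = \frac{13}{6} - 6 b$ ($a{\left(E,b \right)} = 2 - \left(6 b + \frac{1}{-5 - 1}\right) = 2 - \left(6 b + \frac{1}{-6}\right) = 2 - \left(6 b - \frac{1}{6}\right) = 2 - \left(- \frac{1}{6} + 6 b\right) = \frac{13}{6} - 6 b$)
$\left(\left(t{\left(-3,-4 \right)} + 1\right) \left(a{\left(0,-3 \right)} - 25\right)\right)^{2} = \left(\left(\left(2 - -4\right) + 1\right) \left(\left(\frac{13}{6} - -18\right) - 25\right)\right)^{2} = \left(\left(\left(2 + 4\right) + 1\right) \left(\left(\frac{13}{6} + 18\right) - 25\right)\right)^{2} = \left(\left(6 + 1\right) \left(\frac{121}{6} - 25\right)\right)^{2} = \left(7 \left(- \frac{29}{6}\right)\right)^{2} = \left(- \frac{203}{6}\right)^{2} = \frac{41209}{36}$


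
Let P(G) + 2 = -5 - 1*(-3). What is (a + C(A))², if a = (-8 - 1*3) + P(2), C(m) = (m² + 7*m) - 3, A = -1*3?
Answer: 900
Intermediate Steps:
A = -3
P(G) = -4 (P(G) = -2 + (-5 - 1*(-3)) = -2 + (-5 + 3) = -2 - 2 = -4)
C(m) = -3 + m² + 7*m
a = -15 (a = (-8 - 1*3) - 4 = (-8 - 3) - 4 = -11 - 4 = -15)
(a + C(A))² = (-15 + (-3 + (-3)² + 7*(-3)))² = (-15 + (-3 + 9 - 21))² = (-15 - 15)² = (-30)² = 900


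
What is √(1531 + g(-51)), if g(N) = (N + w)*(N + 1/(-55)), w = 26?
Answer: √339581/11 ≈ 52.976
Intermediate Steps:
g(N) = (26 + N)*(-1/55 + N) (g(N) = (N + 26)*(N + 1/(-55)) = (26 + N)*(N - 1/55) = (26 + N)*(-1/55 + N))
√(1531 + g(-51)) = √(1531 + (-26/55 + (-51)² + (1429/55)*(-51))) = √(1531 + (-26/55 + 2601 - 72879/55)) = √(1531 + 14030/11) = √(30871/11) = √339581/11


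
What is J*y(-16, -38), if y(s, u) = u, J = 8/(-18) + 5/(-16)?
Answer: 2071/72 ≈ 28.764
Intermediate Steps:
J = -109/144 (J = 8*(-1/18) + 5*(-1/16) = -4/9 - 5/16 = -109/144 ≈ -0.75694)
J*y(-16, -38) = -109/144*(-38) = 2071/72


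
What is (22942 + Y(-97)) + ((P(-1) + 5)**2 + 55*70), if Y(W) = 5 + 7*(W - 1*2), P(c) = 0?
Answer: 26129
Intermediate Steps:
Y(W) = -9 + 7*W (Y(W) = 5 + 7*(W - 2) = 5 + 7*(-2 + W) = 5 + (-14 + 7*W) = -9 + 7*W)
(22942 + Y(-97)) + ((P(-1) + 5)**2 + 55*70) = (22942 + (-9 + 7*(-97))) + ((0 + 5)**2 + 55*70) = (22942 + (-9 - 679)) + (5**2 + 3850) = (22942 - 688) + (25 + 3850) = 22254 + 3875 = 26129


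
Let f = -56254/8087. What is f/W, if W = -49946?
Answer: 28127/201956651 ≈ 0.00013927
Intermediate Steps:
f = -56254/8087 (f = -56254*1/8087 = -56254/8087 ≈ -6.9561)
f/W = -56254/8087/(-49946) = -56254/8087*(-1/49946) = 28127/201956651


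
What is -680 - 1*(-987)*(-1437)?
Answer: -1418999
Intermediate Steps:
-680 - 1*(-987)*(-1437) = -680 + 987*(-1437) = -680 - 1418319 = -1418999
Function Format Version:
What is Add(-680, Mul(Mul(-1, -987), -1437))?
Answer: -1418999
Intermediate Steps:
Add(-680, Mul(Mul(-1, -987), -1437)) = Add(-680, Mul(987, -1437)) = Add(-680, -1418319) = -1418999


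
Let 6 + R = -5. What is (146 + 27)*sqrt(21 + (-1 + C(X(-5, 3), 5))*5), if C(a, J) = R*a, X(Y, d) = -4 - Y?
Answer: 173*I*sqrt(39) ≈ 1080.4*I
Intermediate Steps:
R = -11 (R = -6 - 5 = -11)
C(a, J) = -11*a
(146 + 27)*sqrt(21 + (-1 + C(X(-5, 3), 5))*5) = (146 + 27)*sqrt(21 + (-1 - 11*(-4 - 1*(-5)))*5) = 173*sqrt(21 + (-1 - 11*(-4 + 5))*5) = 173*sqrt(21 + (-1 - 11*1)*5) = 173*sqrt(21 + (-1 - 11)*5) = 173*sqrt(21 - 12*5) = 173*sqrt(21 - 60) = 173*sqrt(-39) = 173*(I*sqrt(39)) = 173*I*sqrt(39)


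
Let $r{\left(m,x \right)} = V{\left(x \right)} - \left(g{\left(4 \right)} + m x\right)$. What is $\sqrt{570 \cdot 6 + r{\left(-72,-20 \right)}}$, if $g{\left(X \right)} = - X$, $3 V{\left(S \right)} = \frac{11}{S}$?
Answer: $\frac{\sqrt{1785435}}{30} \approx 44.54$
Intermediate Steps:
$V{\left(S \right)} = \frac{11}{3 S}$ ($V{\left(S \right)} = \frac{11 \frac{1}{S}}{3} = \frac{11}{3 S}$)
$r{\left(m,x \right)} = 4 + \frac{11}{3 x} - m x$ ($r{\left(m,x \right)} = \frac{11}{3 x} - \left(\left(-1\right) 4 + m x\right) = \frac{11}{3 x} - \left(-4 + m x\right) = 4 + \frac{11}{3 x} - m x$)
$\sqrt{570 \cdot 6 + r{\left(-72,-20 \right)}} = \sqrt{570 \cdot 6 + \left(4 + \frac{11}{3 \left(-20\right)} - \left(-72\right) \left(-20\right)\right)} = \sqrt{3420 + \left(4 + \frac{11}{3} \left(- \frac{1}{20}\right) - 1440\right)} = \sqrt{3420 - \frac{86171}{60}} = \sqrt{\frac{119029}{60}} = \frac{\sqrt{1785435}}{30}$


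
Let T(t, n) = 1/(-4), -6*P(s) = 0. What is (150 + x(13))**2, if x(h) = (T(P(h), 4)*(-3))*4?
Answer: 23409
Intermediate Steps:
P(s) = 0 (P(s) = -1/6*0 = 0)
T(t, n) = -1/4
x(h) = 3 (x(h) = -1/4*(-3)*4 = (3/4)*4 = 3)
(150 + x(13))**2 = (150 + 3)**2 = 153**2 = 23409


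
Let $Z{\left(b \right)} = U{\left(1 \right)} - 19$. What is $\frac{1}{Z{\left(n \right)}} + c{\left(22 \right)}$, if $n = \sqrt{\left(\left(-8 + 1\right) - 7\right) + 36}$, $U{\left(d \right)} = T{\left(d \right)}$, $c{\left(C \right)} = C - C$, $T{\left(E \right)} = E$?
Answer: $- \frac{1}{18} \approx -0.055556$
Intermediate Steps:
$c{\left(C \right)} = 0$
$U{\left(d \right)} = d$
$n = \sqrt{22}$ ($n = \sqrt{\left(-7 - 7\right) + 36} = \sqrt{-14 + 36} = \sqrt{22} \approx 4.6904$)
$Z{\left(b \right)} = -18$ ($Z{\left(b \right)} = 1 - 19 = -18$)
$\frac{1}{Z{\left(n \right)}} + c{\left(22 \right)} = \frac{1}{-18} + 0 = - \frac{1}{18} + 0 = - \frac{1}{18}$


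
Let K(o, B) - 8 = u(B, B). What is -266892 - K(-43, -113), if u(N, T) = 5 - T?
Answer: -267018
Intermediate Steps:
K(o, B) = 13 - B (K(o, B) = 8 + (5 - B) = 13 - B)
-266892 - K(-43, -113) = -266892 - (13 - 1*(-113)) = -266892 - (13 + 113) = -266892 - 1*126 = -266892 - 126 = -267018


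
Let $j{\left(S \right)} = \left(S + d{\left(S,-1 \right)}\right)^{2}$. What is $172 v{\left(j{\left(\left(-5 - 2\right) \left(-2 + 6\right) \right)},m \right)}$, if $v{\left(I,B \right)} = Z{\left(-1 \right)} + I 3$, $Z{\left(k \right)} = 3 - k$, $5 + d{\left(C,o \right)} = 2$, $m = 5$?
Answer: $496564$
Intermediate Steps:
$d{\left(C,o \right)} = -3$ ($d{\left(C,o \right)} = -5 + 2 = -3$)
$j{\left(S \right)} = \left(-3 + S\right)^{2}$ ($j{\left(S \right)} = \left(S - 3\right)^{2} = \left(-3 + S\right)^{2}$)
$v{\left(I,B \right)} = 4 + 3 I$ ($v{\left(I,B \right)} = \left(3 - -1\right) + I 3 = \left(3 + 1\right) + 3 I = 4 + 3 I$)
$172 v{\left(j{\left(\left(-5 - 2\right) \left(-2 + 6\right) \right)},m \right)} = 172 \left(4 + 3 \left(-3 + \left(-5 - 2\right) \left(-2 + 6\right)\right)^{2}\right) = 172 \left(4 + 3 \left(-3 - 28\right)^{2}\right) = 172 \left(4 + 3 \left(-31\right)^{2}\right) = 172 \left(4 + 3 \cdot 961\right) = 172 \left(4 + 2883\right) = 172 \cdot 2887 = 496564$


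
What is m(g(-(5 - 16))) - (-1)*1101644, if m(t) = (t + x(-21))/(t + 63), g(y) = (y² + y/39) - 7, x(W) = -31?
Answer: 3808384932/3457 ≈ 1.1016e+6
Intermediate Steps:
g(y) = -7 + y² + y/39 (g(y) = (y² + y/39) - 7 = -7 + y² + y/39)
m(t) = (-31 + t)/(63 + t) (m(t) = (t - 31)/(t + 63) = (-31 + t)/(63 + t))
m(g(-(5 - 16))) - (-1)*1101644 = (-31 + (-7 + (-(5 - 16))² + (-(5 - 16))/39))/(63 + (-7 + (-(5 - 16))² + (-(5 - 16))/39)) - (-1)*1101644 = (-31 + (-7 + (-1*(-11))² + (-1*(-11))/39))/(63 + (-7 + (-1*(-11))² + (-1*(-11))/39)) - 1*(-1101644) = (-31 + (-7 + 11² + (1/39)*11))/(63 + (-7 + 11² + (1/39)*11)) + 1101644 = (-31 + (-7 + 121 + 11/39))/(63 + (-7 + 121 + 11/39)) + 1101644 = (-31 + 4457/39)/(63 + 4457/39) + 1101644 = (3248/39)/(6914/39) + 1101644 = (39/6914)*(3248/39) + 1101644 = 1624/3457 + 1101644 = 3808384932/3457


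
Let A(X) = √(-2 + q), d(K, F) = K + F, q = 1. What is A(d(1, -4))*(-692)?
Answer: -692*I ≈ -692.0*I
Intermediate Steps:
d(K, F) = F + K
A(X) = I (A(X) = √(-2 + 1) = √(-1) = I)
A(d(1, -4))*(-692) = I*(-692) = -692*I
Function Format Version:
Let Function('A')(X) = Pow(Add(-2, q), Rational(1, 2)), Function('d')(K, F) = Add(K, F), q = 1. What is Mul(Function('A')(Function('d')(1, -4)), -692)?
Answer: Mul(-692, I) ≈ Mul(-692.00, I)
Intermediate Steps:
Function('d')(K, F) = Add(F, K)
Function('A')(X) = I (Function('A')(X) = Pow(Add(-2, 1), Rational(1, 2)) = Pow(-1, Rational(1, 2)) = I)
Mul(Function('A')(Function('d')(1, -4)), -692) = Mul(I, -692) = Mul(-692, I)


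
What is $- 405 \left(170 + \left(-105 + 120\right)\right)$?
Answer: $-74925$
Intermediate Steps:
$- 405 \left(170 + \left(-105 + 120\right)\right) = - 405 \left(170 + 15\right) = \left(-405\right) 185 = -74925$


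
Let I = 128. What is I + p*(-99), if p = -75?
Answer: 7553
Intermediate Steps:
I + p*(-99) = 128 - 75*(-99) = 128 + 7425 = 7553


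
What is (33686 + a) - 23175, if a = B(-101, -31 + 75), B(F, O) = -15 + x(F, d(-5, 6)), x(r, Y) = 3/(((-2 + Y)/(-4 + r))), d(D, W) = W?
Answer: 41669/4 ≈ 10417.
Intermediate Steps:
x(r, Y) = 3*(-4 + r)/(-2 + Y) (x(r, Y) = 3/(((-2 + Y)/(-4 + r))) = 3*((-4 + r)/(-2 + Y)) = 3*(-4 + r)/(-2 + Y))
B(F, O) = -18 + 3*F/4 (B(F, O) = -15 + 3*(-4 + F)/(-2 + 6) = -15 + 3*(-4 + F)/4 = -15 + 3*(¼)*(-4 + F) = -15 + (-3 + 3*F/4) = -18 + 3*F/4)
a = -375/4 (a = -18 + (¾)*(-101) = -18 - 303/4 = -375/4 ≈ -93.750)
(33686 + a) - 23175 = (33686 - 375/4) - 23175 = 134369/4 - 23175 = 41669/4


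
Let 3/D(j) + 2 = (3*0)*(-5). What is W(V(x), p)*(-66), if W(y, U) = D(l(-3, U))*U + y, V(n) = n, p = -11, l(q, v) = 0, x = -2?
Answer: -957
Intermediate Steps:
D(j) = -3/2 (D(j) = 3/(-2 + (3*0)*(-5)) = 3/(-2 + 0*(-5)) = 3/(-2 + 0) = 3/(-2) = 3*(-1/2) = -3/2)
W(y, U) = y - 3*U/2 (W(y, U) = -3*U/2 + y = y - 3*U/2)
W(V(x), p)*(-66) = (-2 - 3/2*(-11))*(-66) = (-2 + 33/2)*(-66) = (29/2)*(-66) = -957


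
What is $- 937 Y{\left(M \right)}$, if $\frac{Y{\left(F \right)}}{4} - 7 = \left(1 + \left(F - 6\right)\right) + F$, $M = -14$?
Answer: $97448$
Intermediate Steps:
$Y{\left(F \right)} = 8 + 8 F$ ($Y{\left(F \right)} = 28 + 4 \left(\left(1 + \left(F - 6\right)\right) + F\right) = 28 + 4 \left(\left(1 + \left(-6 + F\right)\right) + F\right) = 28 + 4 \left(\left(-5 + F\right) + F\right) = 28 + 4 \left(-5 + 2 F\right) = 28 + \left(-20 + 8 F\right) = 8 + 8 F$)
$- 937 Y{\left(M \right)} = - 937 \left(8 + 8 \left(-14\right)\right) = - 937 \left(8 - 112\right) = \left(-937\right) \left(-104\right) = 97448$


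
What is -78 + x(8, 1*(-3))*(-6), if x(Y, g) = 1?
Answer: -84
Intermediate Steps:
-78 + x(8, 1*(-3))*(-6) = -78 + 1*(-6) = -78 - 6 = -84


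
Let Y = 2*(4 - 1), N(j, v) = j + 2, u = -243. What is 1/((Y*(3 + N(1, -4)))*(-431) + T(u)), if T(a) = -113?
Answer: -1/15629 ≈ -6.3984e-5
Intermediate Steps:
N(j, v) = 2 + j
Y = 6 (Y = 2*3 = 6)
1/((Y*(3 + N(1, -4)))*(-431) + T(u)) = 1/((6*(3 + (2 + 1)))*(-431) - 113) = 1/((6*(3 + 3))*(-431) - 113) = 1/((6*6)*(-431) - 113) = 1/(36*(-431) - 113) = 1/(-15516 - 113) = 1/(-15629) = -1/15629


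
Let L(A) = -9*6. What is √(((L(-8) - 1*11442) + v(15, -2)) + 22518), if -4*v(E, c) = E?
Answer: 3*√4897/2 ≈ 104.97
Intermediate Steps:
v(E, c) = -E/4
L(A) = -54
√(((L(-8) - 1*11442) + v(15, -2)) + 22518) = √(((-54 - 1*11442) - ¼*15) + 22518) = √(((-54 - 11442) - 15/4) + 22518) = √((-11496 - 15/4) + 22518) = √(-45999/4 + 22518) = √(44073/4) = 3*√4897/2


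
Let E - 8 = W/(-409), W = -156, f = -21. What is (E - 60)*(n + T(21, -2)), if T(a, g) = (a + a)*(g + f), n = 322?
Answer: 13596128/409 ≈ 33242.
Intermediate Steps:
E = 3428/409 (E = 8 - 156/(-409) = 8 - 156*(-1/409) = 8 + 156/409 = 3428/409 ≈ 8.3814)
T(a, g) = 2*a*(-21 + g) (T(a, g) = (a + a)*(g - 21) = (2*a)*(-21 + g) = 2*a*(-21 + g))
(E - 60)*(n + T(21, -2)) = (3428/409 - 60)*(322 + 2*21*(-21 - 2)) = -21112*(322 + 2*21*(-23))/409 = -21112*(322 - 966)/409 = -21112/409*(-644) = 13596128/409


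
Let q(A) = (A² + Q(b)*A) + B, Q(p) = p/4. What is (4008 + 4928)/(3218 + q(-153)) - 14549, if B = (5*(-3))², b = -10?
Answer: -792451609/54469 ≈ -14549.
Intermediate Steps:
B = 225 (B = (-15)² = 225)
Q(p) = p/4 (Q(p) = p*(¼) = p/4)
q(A) = 225 + A² - 5*A/2 (q(A) = (A² + ((¼)*(-10))*A) + 225 = (A² - 5*A/2) + 225 = 225 + A² - 5*A/2)
(4008 + 4928)/(3218 + q(-153)) - 14549 = (4008 + 4928)/(3218 + (225 + (-153)² - 5/2*(-153))) - 14549 = 8936/(3218 + (225 + 23409 + 765/2)) - 14549 = 8936/(3218 + 48033/2) - 14549 = 8936/(54469/2) - 14549 = 8936*(2/54469) - 14549 = 17872/54469 - 14549 = -792451609/54469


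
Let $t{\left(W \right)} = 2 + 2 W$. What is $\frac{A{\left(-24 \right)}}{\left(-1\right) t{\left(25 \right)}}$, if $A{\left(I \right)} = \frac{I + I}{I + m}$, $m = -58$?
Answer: $- \frac{6}{533} \approx -0.011257$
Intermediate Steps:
$A{\left(I \right)} = \frac{2 I}{-58 + I}$ ($A{\left(I \right)} = \frac{I + I}{I - 58} = \frac{2 I}{-58 + I}$)
$\frac{A{\left(-24 \right)}}{\left(-1\right) t{\left(25 \right)}} = \frac{2 \left(-24\right) \frac{1}{-58 - 24}}{\left(-1\right) \left(2 + 2 \cdot 25\right)} = \frac{2 \left(-24\right) \frac{1}{-82}}{\left(-1\right) \left(2 + 50\right)} = \frac{2 \left(-24\right) \left(- \frac{1}{82}\right)}{\left(-1\right) 52} = \frac{24}{41 \left(-52\right)} = \frac{24}{41} \left(- \frac{1}{52}\right) = - \frac{6}{533}$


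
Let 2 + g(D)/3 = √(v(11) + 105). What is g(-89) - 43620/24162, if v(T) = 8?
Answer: -31432/4027 + 3*√113 ≈ 24.085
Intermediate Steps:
g(D) = -6 + 3*√113 (g(D) = -6 + 3*√(8 + 105) = -6 + 3*√113)
g(-89) - 43620/24162 = (-6 + 3*√113) - 43620/24162 = (-6 + 3*√113) - 1*7270/4027 = (-6 + 3*√113) - 7270/4027 = -31432/4027 + 3*√113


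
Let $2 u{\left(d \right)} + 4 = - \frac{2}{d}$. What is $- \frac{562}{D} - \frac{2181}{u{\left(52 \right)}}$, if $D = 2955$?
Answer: $\frac{4467646}{4137} \approx 1079.9$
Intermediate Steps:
$u{\left(d \right)} = -2 - \frac{1}{d}$ ($u{\left(d \right)} = -2 + \frac{\left(-2\right) \frac{1}{d}}{2} = -2 - \frac{1}{d}$)
$- \frac{562}{D} - \frac{2181}{u{\left(52 \right)}} = - \frac{562}{2955} - \frac{2181}{-2 - \frac{1}{52}} = - \frac{562}{2955} - \frac{2181}{- \frac{105}{52}} = - \frac{562}{2955} - - \frac{37804}{35} = - \frac{562}{2955} + \frac{37804}{35} = \frac{4467646}{4137}$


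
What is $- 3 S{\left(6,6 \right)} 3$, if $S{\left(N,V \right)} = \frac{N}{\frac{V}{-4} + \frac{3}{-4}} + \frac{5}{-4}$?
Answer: $\frac{141}{4} \approx 35.25$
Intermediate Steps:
$S{\left(N,V \right)} = - \frac{5}{4} + \frac{N}{- \frac{3}{4} - \frac{V}{4}}$ ($S{\left(N,V \right)} = \frac{N}{V \left(- \frac{1}{4}\right) + 3 \left(- \frac{1}{4}\right)} + 5 \left(- \frac{1}{4}\right) = \frac{N}{- \frac{V}{4} - \frac{3}{4}} - \frac{5}{4} = \frac{N}{- \frac{3}{4} - \frac{V}{4}} - \frac{5}{4} = - \frac{5}{4} + \frac{N}{- \frac{3}{4} - \frac{V}{4}}$)
$- 3 S{\left(6,6 \right)} 3 = - 3 \frac{-15 - 96 - 30}{4 \left(3 + 6\right)} 3 = - 3 \frac{-15 - 96 - 30}{4 \cdot 9} \cdot 3 = - 3 \cdot \frac{1}{4} \cdot \frac{1}{9} \left(-141\right) 3 = \left(-3\right) \left(- \frac{47}{12}\right) 3 = \frac{47}{4} \cdot 3 = \frac{141}{4}$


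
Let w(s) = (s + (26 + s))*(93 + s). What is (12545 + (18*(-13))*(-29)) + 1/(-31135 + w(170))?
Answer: 1258892714/65123 ≈ 19331.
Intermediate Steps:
w(s) = (26 + 2*s)*(93 + s)
(12545 + (18*(-13))*(-29)) + 1/(-31135 + w(170)) = (12545 + (18*(-13))*(-29)) + 1/(-31135 + (2418 + 2*170² + 212*170)) = (12545 - 234*(-29)) + 1/(-31135 + (2418 + 2*28900 + 36040)) = (12545 + 6786) + 1/(-31135 + (2418 + 57800 + 36040)) = 19331 + 1/(-31135 + 96258) = 19331 + 1/65123 = 1258892714/65123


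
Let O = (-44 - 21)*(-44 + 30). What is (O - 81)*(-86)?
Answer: -71294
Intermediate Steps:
O = 910 (O = -65*(-14) = 910)
(O - 81)*(-86) = (910 - 81)*(-86) = 829*(-86) = -71294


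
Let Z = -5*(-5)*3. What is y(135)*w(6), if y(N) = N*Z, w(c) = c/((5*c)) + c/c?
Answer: 12150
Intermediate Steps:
Z = 75 (Z = 25*3 = 75)
w(c) = 6/5 (w(c) = c*(1/(5*c)) + 1 = ⅕ + 1 = 6/5)
y(N) = 75*N (y(N) = N*75 = 75*N)
y(135)*w(6) = (75*135)*(6/5) = 10125*(6/5) = 12150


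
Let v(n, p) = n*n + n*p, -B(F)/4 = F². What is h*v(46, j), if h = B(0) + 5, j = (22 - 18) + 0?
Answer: 11500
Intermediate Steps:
B(F) = -4*F²
j = 4 (j = 4 + 0 = 4)
h = 5 (h = -4*0² + 5 = -4*0 + 5 = 0 + 5 = 5)
v(n, p) = n² + n*p
h*v(46, j) = 5*(46*(46 + 4)) = 5*(46*50) = 5*2300 = 11500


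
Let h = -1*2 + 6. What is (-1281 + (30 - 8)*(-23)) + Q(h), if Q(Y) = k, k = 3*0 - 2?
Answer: -1789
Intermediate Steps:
h = 4 (h = -2 + 6 = 4)
k = -2 (k = 0 - 2 = -2)
Q(Y) = -2
(-1281 + (30 - 8)*(-23)) + Q(h) = (-1281 + (30 - 8)*(-23)) - 2 = (-1281 + 22*(-23)) - 2 = (-1281 - 506) - 2 = -1787 - 2 = -1789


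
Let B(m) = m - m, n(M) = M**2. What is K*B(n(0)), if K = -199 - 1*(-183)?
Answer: 0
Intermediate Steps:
K = -16 (K = -199 + 183 = -16)
B(m) = 0
K*B(n(0)) = -16*0 = 0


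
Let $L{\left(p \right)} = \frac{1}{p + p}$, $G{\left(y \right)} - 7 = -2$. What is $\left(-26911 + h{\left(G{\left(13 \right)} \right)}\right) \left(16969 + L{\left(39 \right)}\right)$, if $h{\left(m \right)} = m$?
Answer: $- \frac{17806162099}{39} \approx -4.5657 \cdot 10^{8}$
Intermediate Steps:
$G{\left(y \right)} = 5$ ($G{\left(y \right)} = 7 - 2 = 5$)
$L{\left(p \right)} = \frac{1}{2 p}$
$\left(-26911 + h{\left(G{\left(13 \right)} \right)}\right) \left(16969 + L{\left(39 \right)}\right) = \left(-26911 + 5\right) \left(16969 + \frac{1}{2 \cdot 39}\right) = - 26906 \left(16969 + \frac{1}{2} \cdot \frac{1}{39}\right) = - 26906 \left(16969 + \frac{1}{78}\right) = \left(-26906\right) \frac{1323583}{78} = - \frac{17806162099}{39}$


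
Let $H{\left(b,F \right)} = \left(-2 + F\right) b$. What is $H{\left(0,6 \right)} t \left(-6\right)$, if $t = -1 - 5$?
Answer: $0$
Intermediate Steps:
$H{\left(b,F \right)} = b \left(-2 + F\right)$
$t = -6$ ($t = -1 - 5 = -6$)
$H{\left(0,6 \right)} t \left(-6\right) = 0 \left(-2 + 6\right) \left(-6\right) \left(-6\right) = 0 \cdot 4 \left(-6\right) \left(-6\right) = 0 \left(-6\right) \left(-6\right) = 0 \left(-6\right) = 0$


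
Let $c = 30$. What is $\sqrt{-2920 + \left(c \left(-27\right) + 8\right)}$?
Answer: $i \sqrt{3722} \approx 61.008 i$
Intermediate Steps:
$\sqrt{-2920 + \left(c \left(-27\right) + 8\right)} = \sqrt{-2920 + \left(30 \left(-27\right) + 8\right)} = \sqrt{-2920 + \left(-810 + 8\right)} = \sqrt{-2920 - 802} = \sqrt{-3722} = i \sqrt{3722}$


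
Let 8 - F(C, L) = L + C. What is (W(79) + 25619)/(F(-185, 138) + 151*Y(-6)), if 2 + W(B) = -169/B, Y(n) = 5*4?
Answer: 2023574/242925 ≈ 8.3300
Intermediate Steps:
Y(n) = 20
F(C, L) = 8 - C - L (F(C, L) = 8 - (L + C) = 8 - (C + L) = 8 + (-C - L) = 8 - C - L)
W(B) = -2 - 169/B
(W(79) + 25619)/(F(-185, 138) + 151*Y(-6)) = ((-2 - 169/79) + 25619)/((8 - 1*(-185) - 1*138) + 151*20) = ((-2 - 169*1/79) + 25619)/((8 + 185 - 138) + 3020) = ((-2 - 169/79) + 25619)/(55 + 3020) = (-327/79 + 25619)/3075 = (2023574/79)*(1/3075) = 2023574/242925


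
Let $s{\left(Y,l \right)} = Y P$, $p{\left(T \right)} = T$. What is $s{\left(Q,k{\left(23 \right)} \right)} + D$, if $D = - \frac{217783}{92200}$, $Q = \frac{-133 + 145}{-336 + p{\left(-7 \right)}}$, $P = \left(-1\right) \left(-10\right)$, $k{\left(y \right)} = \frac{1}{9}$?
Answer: $- \frac{85763569}{31624600} \approx -2.7119$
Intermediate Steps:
$k{\left(y \right)} = \frac{1}{9}$
$P = 10$
$Q = - \frac{12}{343}$ ($Q = \frac{-133 + 145}{-336 - 7} = \frac{12}{-343} = 12 \left(- \frac{1}{343}\right) = - \frac{12}{343} \approx -0.034985$)
$s{\left(Y,l \right)} = 10 Y$ ($s{\left(Y,l \right)} = Y 10 = 10 Y$)
$D = - \frac{217783}{92200}$ ($D = \left(-217783\right) \frac{1}{92200} = - \frac{217783}{92200} \approx -2.3621$)
$s{\left(Q,k{\left(23 \right)} \right)} + D = 10 \left(- \frac{12}{343}\right) - \frac{217783}{92200} = - \frac{120}{343} - \frac{217783}{92200} = - \frac{85763569}{31624600}$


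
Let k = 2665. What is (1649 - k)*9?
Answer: -9144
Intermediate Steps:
(1649 - k)*9 = (1649 - 1*2665)*9 = (1649 - 2665)*9 = -1016*9 = -9144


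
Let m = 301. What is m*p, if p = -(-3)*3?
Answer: 2709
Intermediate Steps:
p = 9 (p = -1*(-9) = 9)
m*p = 301*9 = 2709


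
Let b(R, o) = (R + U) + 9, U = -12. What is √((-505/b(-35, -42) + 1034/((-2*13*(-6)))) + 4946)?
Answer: √2726691045/741 ≈ 70.469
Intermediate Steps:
b(R, o) = -3 + R (b(R, o) = (R - 12) + 9 = (-12 + R) + 9 = -3 + R)
√((-505/b(-35, -42) + 1034/((-2*13*(-6)))) + 4946) = √((-505/(-3 - 35) + 1034/((-2*13*(-6)))) + 4946) = √((-505/(-38) + 1034/((-26*(-6)))) + 4946) = √((-505*(-1/38) + 1034/156) + 4946) = √((505/38 + 1034*(1/156)) + 4946) = √((505/38 + 517/78) + 4946) = √(14759/741 + 4946) = √(3679745/741) = √2726691045/741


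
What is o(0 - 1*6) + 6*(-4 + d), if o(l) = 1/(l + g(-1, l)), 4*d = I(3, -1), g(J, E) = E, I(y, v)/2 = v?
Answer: -325/12 ≈ -27.083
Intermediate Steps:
I(y, v) = 2*v
d = -½ (d = (2*(-1))/4 = (¼)*(-2) = -½ ≈ -0.50000)
o(l) = 1/(2*l) (o(l) = 1/(l + l) = 1/(2*l))
o(0 - 1*6) + 6*(-4 + d) = 1/(2*(0 - 1*6)) + 6*(-4 - ½) = 1/(2*(0 - 6)) + 6*(-9/2) = (½)/(-6) - 27 = (½)*(-⅙) - 27 = -1/12 - 27 = -325/12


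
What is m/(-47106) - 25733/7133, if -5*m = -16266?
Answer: -1029486478/280005915 ≈ -3.6767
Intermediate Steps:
m = 16266/5 (m = -⅕*(-16266) = 16266/5 ≈ 3253.2)
m/(-47106) - 25733/7133 = (16266/5)/(-47106) - 25733/7133 = (16266/5)*(-1/47106) - 25733*1/7133 = -2711/39255 - 25733/7133 = -1029486478/280005915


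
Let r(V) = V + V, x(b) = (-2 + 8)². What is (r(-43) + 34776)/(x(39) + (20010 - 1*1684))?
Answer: 17345/9181 ≈ 1.8892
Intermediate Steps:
x(b) = 36 (x(b) = 6² = 36)
r(V) = 2*V
(r(-43) + 34776)/(x(39) + (20010 - 1*1684)) = (2*(-43) + 34776)/(36 + (20010 - 1*1684)) = (-86 + 34776)/(36 + (20010 - 1684)) = 34690/(36 + 18326) = 34690/18362 = 34690*(1/18362) = 17345/9181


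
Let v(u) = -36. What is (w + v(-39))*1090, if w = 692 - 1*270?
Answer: 420740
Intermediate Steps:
w = 422 (w = 692 - 270 = 422)
(w + v(-39))*1090 = (422 - 36)*1090 = 386*1090 = 420740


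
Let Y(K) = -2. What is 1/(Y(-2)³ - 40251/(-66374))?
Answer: -66374/490741 ≈ -0.13525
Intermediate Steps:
1/(Y(-2)³ - 40251/(-66374)) = 1/((-2)³ - 40251/(-66374)) = 1/(-8 - 40251*(-1/66374)) = 1/(-8 + 40251/66374) = 1/(-490741/66374) = -66374/490741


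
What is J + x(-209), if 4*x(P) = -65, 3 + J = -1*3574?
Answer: -14373/4 ≈ -3593.3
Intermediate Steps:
J = -3577 (J = -3 - 1*3574 = -3 - 3574 = -3577)
x(P) = -65/4 (x(P) = (¼)*(-65) = -65/4)
J + x(-209) = -3577 - 65/4 = -14373/4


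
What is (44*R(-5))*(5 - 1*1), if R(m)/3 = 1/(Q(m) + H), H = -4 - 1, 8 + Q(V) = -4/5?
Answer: -880/23 ≈ -38.261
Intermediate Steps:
Q(V) = -44/5 (Q(V) = -8 - 4/5 = -8 - 4*⅕ = -8 - ⅘ = -44/5)
H = -5
R(m) = -5/23 (R(m) = 3/(-44/5 - 5) = 3/(-69/5) = 3*(-5/69) = -5/23)
(44*R(-5))*(5 - 1*1) = (44*(-5/23))*(5 - 1*1) = -220*(5 - 1)/23 = -220/23*4 = -880/23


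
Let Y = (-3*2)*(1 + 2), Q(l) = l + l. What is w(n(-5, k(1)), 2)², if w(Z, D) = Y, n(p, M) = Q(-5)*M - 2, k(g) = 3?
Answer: 324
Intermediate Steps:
Q(l) = 2*l
n(p, M) = -2 - 10*M (n(p, M) = (2*(-5))*M - 2 = -10*M - 2 = -2 - 10*M)
Y = -18 (Y = -6*3 = -18)
w(Z, D) = -18
w(n(-5, k(1)), 2)² = (-18)² = 324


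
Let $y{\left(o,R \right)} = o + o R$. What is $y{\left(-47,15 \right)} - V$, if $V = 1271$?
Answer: $-2023$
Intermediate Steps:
$y{\left(o,R \right)} = o + R o$
$y{\left(-47,15 \right)} - V = - 47 \left(1 + 15\right) - 1271 = \left(-47\right) 16 - 1271 = -752 - 1271 = -2023$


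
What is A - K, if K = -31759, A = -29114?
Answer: 2645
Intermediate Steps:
A - K = -29114 - 1*(-31759) = -29114 + 31759 = 2645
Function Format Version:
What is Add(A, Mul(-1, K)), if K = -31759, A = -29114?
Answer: 2645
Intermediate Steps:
Add(A, Mul(-1, K)) = Add(-29114, Mul(-1, -31759)) = Add(-29114, 31759) = 2645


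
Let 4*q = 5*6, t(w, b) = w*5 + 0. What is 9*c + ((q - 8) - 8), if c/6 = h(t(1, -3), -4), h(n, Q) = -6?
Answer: -665/2 ≈ -332.50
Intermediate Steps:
t(w, b) = 5*w (t(w, b) = 5*w + 0 = 5*w)
c = -36 (c = 6*(-6) = -36)
q = 15/2 (q = (5*6)/4 = (1/4)*30 = 15/2 ≈ 7.5000)
9*c + ((q - 8) - 8) = 9*(-36) + ((15/2 - 8) - 8) = -324 + (-1/2 - 8) = -324 - 17/2 = -665/2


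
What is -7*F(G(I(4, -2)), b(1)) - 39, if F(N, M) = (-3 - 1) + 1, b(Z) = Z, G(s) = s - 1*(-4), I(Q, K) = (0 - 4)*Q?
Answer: -18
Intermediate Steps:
I(Q, K) = -4*Q
G(s) = 4 + s (G(s) = s + 4 = 4 + s)
F(N, M) = -3 (F(N, M) = -4 + 1 = -3)
-7*F(G(I(4, -2)), b(1)) - 39 = -7*(-3) - 39 = 21 - 39 = -18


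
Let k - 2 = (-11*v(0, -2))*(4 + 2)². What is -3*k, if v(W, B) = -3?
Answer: -3570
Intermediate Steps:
k = 1190 (k = 2 + (-11*(-3))*(4 + 2)² = 2 + 33*6² = 2 + 33*36 = 2 + 1188 = 1190)
-3*k = -3*1190 = -3570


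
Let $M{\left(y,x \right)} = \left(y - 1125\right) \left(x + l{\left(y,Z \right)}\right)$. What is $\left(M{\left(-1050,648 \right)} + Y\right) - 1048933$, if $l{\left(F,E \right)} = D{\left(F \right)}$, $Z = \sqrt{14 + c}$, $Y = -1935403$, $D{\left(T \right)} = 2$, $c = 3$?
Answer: $-4398086$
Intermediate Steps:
$Z = \sqrt{17}$ ($Z = \sqrt{14 + 3} = \sqrt{17} \approx 4.1231$)
$l{\left(F,E \right)} = 2$
$M{\left(y,x \right)} = \left(-1125 + y\right) \left(2 + x\right)$ ($M{\left(y,x \right)} = \left(y - 1125\right) \left(x + 2\right) = \left(-1125 + y\right) \left(2 + x\right)$)
$\left(M{\left(-1050,648 \right)} + Y\right) - 1048933 = \left(\left(-2250 - 729000 + 2 \left(-1050\right) + 648 \left(-1050\right)\right) - 1935403\right) - 1048933 = \left(\left(-2250 - 729000 - 2100 - 680400\right) - 1935403\right) - 1048933 = \left(-1413750 - 1935403\right) - 1048933 = -3349153 - 1048933 = -4398086$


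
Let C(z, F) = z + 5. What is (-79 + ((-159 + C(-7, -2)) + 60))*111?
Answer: -19980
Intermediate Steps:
C(z, F) = 5 + z
(-79 + ((-159 + C(-7, -2)) + 60))*111 = (-79 + ((-159 + (5 - 7)) + 60))*111 = (-79 + ((-159 - 2) + 60))*111 = (-79 + (-161 + 60))*111 = (-79 - 101)*111 = -180*111 = -19980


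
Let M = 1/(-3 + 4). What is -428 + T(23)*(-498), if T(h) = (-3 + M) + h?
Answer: -10886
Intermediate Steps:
M = 1 (M = 1/1 = 1)
T(h) = -2 + h (T(h) = (-3 + 1) + h = -2 + h)
-428 + T(23)*(-498) = -428 + (-2 + 23)*(-498) = -428 + 21*(-498) = -428 - 10458 = -10886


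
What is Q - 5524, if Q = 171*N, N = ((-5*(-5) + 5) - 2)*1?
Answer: -736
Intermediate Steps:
N = 28 (N = ((25 + 5) - 2)*1 = (30 - 2)*1 = 28*1 = 28)
Q = 4788 (Q = 171*28 = 4788)
Q - 5524 = 4788 - 5524 = -736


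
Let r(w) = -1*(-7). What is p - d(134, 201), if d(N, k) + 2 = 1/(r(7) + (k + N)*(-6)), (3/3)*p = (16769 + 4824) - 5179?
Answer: 32881249/2003 ≈ 16416.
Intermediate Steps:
r(w) = 7
p = 16414 (p = (16769 + 4824) - 5179 = 21593 - 5179 = 16414)
d(N, k) = -2 + 1/(7 - 6*N - 6*k) (d(N, k) = -2 + 1/(7 + (k + N)*(-6)) = -2 + 1/(7 + (N + k)*(-6)) = -2 + 1/(7 + (-6*N - 6*k)) = -2 + 1/(7 - 6*N - 6*k))
p - d(134, 201) = 16414 - (13 - 12*134 - 12*201)/(-7 + 6*134 + 6*201) = 16414 - (13 - 1608 - 2412)/(-7 + 804 + 1206) = 16414 - (-4007)/2003 = 16414 - 1*(-4007/2003) = 16414 + 4007/2003 = 32881249/2003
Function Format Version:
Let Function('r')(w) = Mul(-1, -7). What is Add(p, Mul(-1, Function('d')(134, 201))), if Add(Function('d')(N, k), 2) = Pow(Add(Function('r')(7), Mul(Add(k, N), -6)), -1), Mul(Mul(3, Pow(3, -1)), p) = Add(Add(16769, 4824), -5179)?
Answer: Rational(32881249, 2003) ≈ 16416.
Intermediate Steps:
Function('r')(w) = 7
p = 16414 (p = Add(Add(16769, 4824), -5179) = Add(21593, -5179) = 16414)
Function('d')(N, k) = Add(-2, Pow(Add(7, Mul(-6, N), Mul(-6, k)), -1)) (Function('d')(N, k) = Add(-2, Pow(Add(7, Mul(Add(k, N), -6)), -1)) = Add(-2, Pow(Add(7, Mul(Add(N, k), -6)), -1)) = Add(-2, Pow(Add(7, Add(Mul(-6, N), Mul(-6, k))), -1)) = Add(-2, Pow(Add(7, Mul(-6, N), Mul(-6, k)), -1)))
Add(p, Mul(-1, Function('d')(134, 201))) = Add(16414, Mul(-1, Mul(Pow(Add(-7, Mul(6, 134), Mul(6, 201)), -1), Add(13, Mul(-12, 134), Mul(-12, 201))))) = Add(16414, Mul(-1, Mul(Pow(Add(-7, 804, 1206), -1), Add(13, -1608, -2412)))) = Add(16414, Mul(-1, Mul(Pow(2003, -1), -4007))) = Add(16414, Mul(-1, Mul(Rational(1, 2003), -4007))) = Add(16414, Mul(-1, Rational(-4007, 2003))) = Add(16414, Rational(4007, 2003)) = Rational(32881249, 2003)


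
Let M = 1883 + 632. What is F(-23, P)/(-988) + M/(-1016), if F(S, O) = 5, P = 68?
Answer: -622475/250952 ≈ -2.4805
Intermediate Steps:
M = 2515
F(-23, P)/(-988) + M/(-1016) = 5/(-988) + 2515/(-1016) = 5*(-1/988) + 2515*(-1/1016) = -5/988 - 2515/1016 = -622475/250952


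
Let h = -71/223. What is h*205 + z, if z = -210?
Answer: -61385/223 ≈ -275.27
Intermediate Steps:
h = -71/223 (h = -71*1/223 = -71/223 ≈ -0.31839)
h*205 + z = -71/223*205 - 210 = -14555/223 - 210 = -61385/223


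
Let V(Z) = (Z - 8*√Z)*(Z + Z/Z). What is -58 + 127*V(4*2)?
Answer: 9086 - 18288*√2 ≈ -16777.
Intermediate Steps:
V(Z) = (1 + Z)*(Z - 8*√Z) (V(Z) = (Z - 8*√Z)*(Z + 1) = (Z - 8*√Z)*(1 + Z) = (1 + Z)*(Z - 8*√Z))
-58 + 127*V(4*2) = -58 + 127*(4*2 + (4*2)² - 8*2*√2 - 8*16*√2) = -58 + 127*(8 + 8² - 16*√2 - 128*√2) = -58 + 127*(8 + 64 - 16*√2 - 128*√2) = -58 + 127*(72 - 144*√2) = -58 + (9144 - 18288*√2) = 9086 - 18288*√2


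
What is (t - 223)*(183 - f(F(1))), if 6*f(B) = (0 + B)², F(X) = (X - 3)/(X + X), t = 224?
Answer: 1097/6 ≈ 182.83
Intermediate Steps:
F(X) = (-3 + X)/(2*X) (F(X) = (-3 + X)/((2*X)) = (-3 + X)*(1/(2*X)) = (-3 + X)/(2*X))
f(B) = B²/6 (f(B) = (0 + B)²/6 = B²/6)
(t - 223)*(183 - f(F(1))) = (224 - 223)*(183 - ((½)*(-3 + 1)/1)²/6) = 1*(183 - ((½)*1*(-2))²/6) = 1*(183 - (-1)²/6) = 1*(183 - 1/6) = 1*(183 - 1*⅙) = 1*(183 - ⅙) = 1*(1097/6) = 1097/6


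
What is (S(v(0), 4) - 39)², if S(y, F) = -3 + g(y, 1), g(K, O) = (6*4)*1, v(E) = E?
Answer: 324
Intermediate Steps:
g(K, O) = 24 (g(K, O) = 24*1 = 24)
S(y, F) = 21 (S(y, F) = -3 + 24 = 21)
(S(v(0), 4) - 39)² = (21 - 39)² = (-18)² = 324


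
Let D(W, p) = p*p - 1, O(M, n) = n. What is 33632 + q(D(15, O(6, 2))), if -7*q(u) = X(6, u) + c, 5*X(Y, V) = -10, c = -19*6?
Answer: 235540/7 ≈ 33649.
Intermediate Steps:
c = -114
D(W, p) = -1 + p**2 (D(W, p) = p**2 - 1 = -1 + p**2)
X(Y, V) = -2 (X(Y, V) = (1/5)*(-10) = -2)
q(u) = 116/7 (q(u) = -(-2 - 114)/7 = -1/7*(-116) = 116/7)
33632 + q(D(15, O(6, 2))) = 33632 + 116/7 = 235540/7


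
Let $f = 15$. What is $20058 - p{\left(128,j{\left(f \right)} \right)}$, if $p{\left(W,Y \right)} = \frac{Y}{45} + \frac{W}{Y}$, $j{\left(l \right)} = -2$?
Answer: $\frac{905492}{45} \approx 20122.0$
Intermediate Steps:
$p{\left(W,Y \right)} = \frac{Y}{45} + \frac{W}{Y}$ ($p{\left(W,Y \right)} = Y \frac{1}{45} + \frac{W}{Y} = \frac{Y}{45} + \frac{W}{Y}$)
$20058 - p{\left(128,j{\left(f \right)} \right)} = 20058 - \left(\frac{1}{45} \left(-2\right) + \frac{128}{-2}\right) = 20058 - \left(- \frac{2}{45} + 128 \left(- \frac{1}{2}\right)\right) = 20058 - \left(- \frac{2}{45} - 64\right) = 20058 - - \frac{2882}{45} = 20058 + \frac{2882}{45} = \frac{905492}{45}$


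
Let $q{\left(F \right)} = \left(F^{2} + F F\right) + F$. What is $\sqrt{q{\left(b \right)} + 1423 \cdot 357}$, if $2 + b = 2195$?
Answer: $\sqrt{10128702} \approx 3182.6$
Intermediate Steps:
$b = 2193$ ($b = -2 + 2195 = 2193$)
$q{\left(F \right)} = F + 2 F^{2}$ ($q{\left(F \right)} = \left(F^{2} + F^{2}\right) + F = 2 F^{2} + F = F + 2 F^{2}$)
$\sqrt{q{\left(b \right)} + 1423 \cdot 357} = \sqrt{2193 \left(1 + 2 \cdot 2193\right) + 1423 \cdot 357} = \sqrt{2193 \left(1 + 4386\right) + 508011} = \sqrt{2193 \cdot 4387 + 508011} = \sqrt{9620691 + 508011} = \sqrt{10128702}$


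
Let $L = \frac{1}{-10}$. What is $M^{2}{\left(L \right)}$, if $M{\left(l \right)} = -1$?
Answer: $1$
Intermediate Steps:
$L = - \frac{1}{10} \approx -0.1$
$M^{2}{\left(L \right)} = \left(-1\right)^{2} = 1$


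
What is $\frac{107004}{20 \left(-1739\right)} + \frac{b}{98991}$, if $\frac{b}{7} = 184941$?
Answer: $\frac{25850828}{2584765} \approx 10.001$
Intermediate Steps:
$b = 1294587$ ($b = 7 \cdot 184941 = 1294587$)
$\frac{107004}{20 \left(-1739\right)} + \frac{b}{98991} = \frac{107004}{20 \left(-1739\right)} + \frac{1294587}{98991} = \frac{107004}{-34780} + 1294587 \cdot \frac{1}{98991} = 107004 \left(- \frac{1}{34780}\right) + \frac{143843}{10999} = - \frac{723}{235} + \frac{143843}{10999} = \frac{25850828}{2584765}$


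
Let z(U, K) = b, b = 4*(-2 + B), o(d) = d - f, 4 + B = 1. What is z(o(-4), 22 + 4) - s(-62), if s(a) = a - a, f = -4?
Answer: -20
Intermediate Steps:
B = -3 (B = -4 + 1 = -3)
s(a) = 0
o(d) = 4 + d (o(d) = d - 1*(-4) = d + 4 = 4 + d)
b = -20 (b = 4*(-2 - 3) = 4*(-5) = -20)
z(U, K) = -20
z(o(-4), 22 + 4) - s(-62) = -20 - 1*0 = -20 + 0 = -20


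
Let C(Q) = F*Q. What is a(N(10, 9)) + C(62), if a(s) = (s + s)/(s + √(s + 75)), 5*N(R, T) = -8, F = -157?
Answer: -17239042/1771 - 16*√1835/1771 ≈ -9734.5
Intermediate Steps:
N(R, T) = -8/5 (N(R, T) = (⅕)*(-8) = -8/5)
C(Q) = -157*Q
a(s) = 2*s/(s + √(75 + s)) (a(s) = (2*s)/(s + √(75 + s)) = 2*s/(s + √(75 + s)))
a(N(10, 9)) + C(62) = 2*(-8/5)/(-8/5 + √(75 - 8/5)) - 157*62 = 2*(-8/5)/(-8/5 + √(367/5)) - 9734 = 2*(-8/5)/(-8/5 + √1835/5) - 9734 = -16/(5*(-8/5 + √1835/5)) - 9734 = -9734 - 16/(5*(-8/5 + √1835/5))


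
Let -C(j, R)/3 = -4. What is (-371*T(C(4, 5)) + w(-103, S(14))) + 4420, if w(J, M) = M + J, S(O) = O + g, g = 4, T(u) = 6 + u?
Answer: -2343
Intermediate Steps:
C(j, R) = 12 (C(j, R) = -3*(-4) = 12)
S(O) = 4 + O (S(O) = O + 4 = 4 + O)
w(J, M) = J + M
(-371*T(C(4, 5)) + w(-103, S(14))) + 4420 = (-371*(6 + 12) + (-103 + (4 + 14))) + 4420 = (-371*18 + (-103 + 18)) + 4420 = (-6678 - 85) + 4420 = -6763 + 4420 = -2343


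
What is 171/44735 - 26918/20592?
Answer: -600327749/460591560 ≈ -1.3034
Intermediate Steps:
171/44735 - 26918/20592 = 171*(1/44735) - 26918*1/20592 = 171/44735 - 13459/10296 = -600327749/460591560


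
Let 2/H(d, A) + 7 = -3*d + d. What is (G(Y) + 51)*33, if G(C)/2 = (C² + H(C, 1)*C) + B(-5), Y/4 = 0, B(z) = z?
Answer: 1353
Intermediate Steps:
Y = 0 (Y = 4*0 = 0)
H(d, A) = 2/(-7 - 2*d) (H(d, A) = 2/(-7 + (-3*d + d)) = 2/(-7 - 2*d))
G(C) = -10 + 2*C² - 4*C/(7 + 2*C) (G(C) = 2*((C² + (-2/(7 + 2*C))*C) - 5) = 2*((C² - 2*C/(7 + 2*C)) - 5) = 2*(-5 + C² - 2*C/(7 + 2*C)) = -10 + 2*C² - 4*C/(7 + 2*C))
(G(Y) + 51)*33 = (2*(-2*0 + (-5 + 0²)*(7 + 2*0))/(7 + 2*0) + 51)*33 = (2*(0 + (-5 + 0)*(7 + 0))/(7 + 0) + 51)*33 = (2*(0 - 5*7)/7 + 51)*33 = (2*(⅐)*(0 - 35) + 51)*33 = (2*(⅐)*(-35) + 51)*33 = (-10 + 51)*33 = 41*33 = 1353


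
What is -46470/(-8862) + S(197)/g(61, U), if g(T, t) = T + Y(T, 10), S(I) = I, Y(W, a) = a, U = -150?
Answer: 840864/104867 ≈ 8.0184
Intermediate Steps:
g(T, t) = 10 + T (g(T, t) = T + 10 = 10 + T)
-46470/(-8862) + S(197)/g(61, U) = -46470/(-8862) + 197/(10 + 61) = -46470*(-1/8862) + 197/71 = 7745/1477 + 197*(1/71) = 7745/1477 + 197/71 = 840864/104867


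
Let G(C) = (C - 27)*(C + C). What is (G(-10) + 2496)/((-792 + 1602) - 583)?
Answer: 3236/227 ≈ 14.256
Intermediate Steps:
G(C) = 2*C*(-27 + C) (G(C) = (-27 + C)*(2*C) = 2*C*(-27 + C))
(G(-10) + 2496)/((-792 + 1602) - 583) = (2*(-10)*(-27 - 10) + 2496)/((-792 + 1602) - 583) = (2*(-10)*(-37) + 2496)/(810 - 583) = (740 + 2496)/227 = 3236*(1/227) = 3236/227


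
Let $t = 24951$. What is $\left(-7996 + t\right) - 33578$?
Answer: $-16623$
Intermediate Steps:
$\left(-7996 + t\right) - 33578 = \left(-7996 + 24951\right) - 33578 = 16955 - 33578 = -16623$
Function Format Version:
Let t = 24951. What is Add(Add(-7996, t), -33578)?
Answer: -16623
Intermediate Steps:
Add(Add(-7996, t), -33578) = Add(Add(-7996, 24951), -33578) = Add(16955, -33578) = -16623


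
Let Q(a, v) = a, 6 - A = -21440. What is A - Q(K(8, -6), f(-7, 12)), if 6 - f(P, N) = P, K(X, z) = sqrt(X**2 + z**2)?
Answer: 21436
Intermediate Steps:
A = 21446 (A = 6 - 1*(-21440) = 6 + 21440 = 21446)
f(P, N) = 6 - P
A - Q(K(8, -6), f(-7, 12)) = 21446 - sqrt(8**2 + (-6)**2) = 21446 - sqrt(64 + 36) = 21446 - sqrt(100) = 21446 - 1*10 = 21446 - 10 = 21436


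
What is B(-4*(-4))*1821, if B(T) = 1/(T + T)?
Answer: 1821/32 ≈ 56.906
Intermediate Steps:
B(T) = 1/(2*T)
B(-4*(-4))*1821 = (1/(2*((-4*(-4)))))*1821 = ((1/2)/16)*1821 = ((1/2)*(1/16))*1821 = (1/32)*1821 = 1821/32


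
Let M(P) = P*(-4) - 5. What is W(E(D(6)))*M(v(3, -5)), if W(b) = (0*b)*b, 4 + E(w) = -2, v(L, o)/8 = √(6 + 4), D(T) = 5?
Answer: 0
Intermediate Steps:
v(L, o) = 8*√10 (v(L, o) = 8*√(6 + 4) = 8*√10)
M(P) = -5 - 4*P (M(P) = -4*P - 5 = -5 - 4*P)
E(w) = -6 (E(w) = -4 - 2 = -6)
W(b) = 0 (W(b) = 0*b = 0)
W(E(D(6)))*M(v(3, -5)) = 0*(-5 - 32*√10) = 0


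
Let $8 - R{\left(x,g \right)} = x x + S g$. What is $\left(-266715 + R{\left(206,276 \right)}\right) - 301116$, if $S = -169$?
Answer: $-563615$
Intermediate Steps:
$R{\left(x,g \right)} = 8 - x^{2} + 169 g$ ($R{\left(x,g \right)} = 8 - \left(x x - 169 g\right) = 8 - \left(x^{2} - 169 g\right) = 8 + \left(- x^{2} + 169 g\right) = 8 - x^{2} + 169 g$)
$\left(-266715 + R{\left(206,276 \right)}\right) - 301116 = \left(-266715 + \left(8 - 206^{2} + 169 \cdot 276\right)\right) - 301116 = \left(-266715 + \left(8 - 42436 + 46644\right)\right) - 301116 = \left(-266715 + 4216\right) - 301116 = -262499 - 301116 = -563615$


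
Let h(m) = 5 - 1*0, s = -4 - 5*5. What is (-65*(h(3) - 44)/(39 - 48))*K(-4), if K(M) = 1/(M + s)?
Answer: 845/99 ≈ 8.5354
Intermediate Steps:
s = -29 (s = -4 - 25 = -29)
h(m) = 5 (h(m) = 5 + 0 = 5)
K(M) = 1/(-29 + M) (K(M) = 1/(M - 29) = 1/(-29 + M))
(-65*(h(3) - 44)/(39 - 48))*K(-4) = (-65*(5 - 44)/(39 - 48))/(-29 - 4) = -(-2535)/(-9)/(-33) = -(-2535)*(-1)/9*(-1/33) = -65*13/3*(-1/33) = -845/3*(-1/33) = 845/99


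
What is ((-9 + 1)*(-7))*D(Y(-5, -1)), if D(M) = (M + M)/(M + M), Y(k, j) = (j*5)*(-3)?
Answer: 56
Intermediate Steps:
Y(k, j) = -15*j (Y(k, j) = (5*j)*(-3) = -15*j)
D(M) = 1 (D(M) = (2*M)/((2*M)) = (2*M)*(1/(2*M)) = 1)
((-9 + 1)*(-7))*D(Y(-5, -1)) = ((-9 + 1)*(-7))*1 = -8*(-7)*1 = 56*1 = 56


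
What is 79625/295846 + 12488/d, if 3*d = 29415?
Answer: 84438641/54731510 ≈ 1.5428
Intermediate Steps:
d = 9805 (d = (⅓)*29415 = 9805)
79625/295846 + 12488/d = 79625/295846 + 12488/9805 = 84438641/54731510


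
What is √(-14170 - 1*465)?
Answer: I*√14635 ≈ 120.98*I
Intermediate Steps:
√(-14170 - 1*465) = √(-14170 - 465) = √(-14635) = I*√14635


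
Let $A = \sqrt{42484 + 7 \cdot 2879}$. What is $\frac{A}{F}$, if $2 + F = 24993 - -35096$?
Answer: $\frac{\sqrt{62637}}{60087} \approx 0.0041652$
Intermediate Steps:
$A = \sqrt{62637}$ ($A = \sqrt{42484 + 20153} = \sqrt{62637} \approx 250.27$)
$F = 60087$ ($F = -2 + \left(24993 - -35096\right) = -2 + \left(24993 + 35096\right) = -2 + 60089 = 60087$)
$\frac{A}{F} = \frac{\sqrt{62637}}{60087}$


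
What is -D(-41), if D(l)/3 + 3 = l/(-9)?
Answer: -14/3 ≈ -4.6667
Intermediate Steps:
D(l) = -9 - l/3 (D(l) = -9 + 3*(l/(-9)) = -9 + 3*(l*(-⅑)) = -9 + 3*(-l/9) = -9 - l/3)
-D(-41) = -(-9 - ⅓*(-41)) = -(-9 + 41/3) = -1*14/3 = -14/3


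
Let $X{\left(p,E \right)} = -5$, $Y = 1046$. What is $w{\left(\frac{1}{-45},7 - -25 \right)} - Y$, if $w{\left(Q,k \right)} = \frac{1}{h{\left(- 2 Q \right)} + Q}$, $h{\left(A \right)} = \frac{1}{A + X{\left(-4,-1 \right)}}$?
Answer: $- \frac{2361443}{2248} \approx -1050.5$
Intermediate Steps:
$h{\left(A \right)} = \frac{1}{-5 + A}$ ($h{\left(A \right)} = \frac{1}{A - 5} = \frac{1}{-5 + A}$)
$w{\left(Q,k \right)} = \frac{1}{Q + \frac{1}{-5 - 2 Q}}$ ($w{\left(Q,k \right)} = \frac{1}{\frac{1}{-5 - 2 Q} + Q} = \frac{1}{Q + \frac{1}{-5 - 2 Q}}$)
$w{\left(\frac{1}{-45},7 - -25 \right)} - Y = \frac{5 + \frac{2}{-45}}{-1 + \frac{5 + \frac{2}{-45}}{-45}} - 1046 = \frac{5 + 2 \left(- \frac{1}{45}\right)}{-1 - \frac{5 + 2 \left(- \frac{1}{45}\right)}{45}} - 1046 = \frac{5 - \frac{2}{45}}{-1 - \frac{5 - \frac{2}{45}}{45}} - 1046 = \frac{1}{-1 - \frac{223}{2025}} \cdot \frac{223}{45} - 1046 = \frac{1}{- \frac{2248}{2025}} \cdot \frac{223}{45} - 1046 = \left(- \frac{2025}{2248}\right) \frac{223}{45} - 1046 = - \frac{10035}{2248} - 1046 = - \frac{2361443}{2248}$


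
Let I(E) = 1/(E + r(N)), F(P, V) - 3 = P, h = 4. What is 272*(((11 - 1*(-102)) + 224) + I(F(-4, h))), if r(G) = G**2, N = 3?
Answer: 91698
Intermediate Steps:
F(P, V) = 3 + P
I(E) = 1/(9 + E) (I(E) = 1/(E + 3**2) = 1/(E + 9) = 1/(9 + E))
272*(((11 - 1*(-102)) + 224) + I(F(-4, h))) = 272*(((11 - 1*(-102)) + 224) + 1/(9 + (3 - 4))) = 272*(((11 + 102) + 224) + 1/(9 - 1)) = 272*((113 + 224) + 1/8) = 272*(337 + 1/8) = 272*(2697/8) = 91698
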